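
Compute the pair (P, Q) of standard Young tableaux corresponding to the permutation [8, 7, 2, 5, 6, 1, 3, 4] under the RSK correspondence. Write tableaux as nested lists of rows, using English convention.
Insert each entry of the permutation into P by Schensted row insertion, recording in Q the position of each new cell.

Insert 8: appended to row 1. P = [[8]], Q = [[1]].
Insert 7: 7 bumps 8 from row 1; 8 starts row 2. P = [[7], [8]], Q = [[1], [2]].
Insert 2: 2 bumps 7 from row 1; 7 bumps 8 from row 2; 8 starts row 3. P = [[2], [7], [8]], Q = [[1], [2], [3]].
Insert 5: appended to row 1. P = [[2, 5], [7], [8]], Q = [[1, 4], [2], [3]].
Insert 6: appended to row 1. P = [[2, 5, 6], [7], [8]], Q = [[1, 4, 5], [2], [3]].
Insert 1: 1 bumps 2 from row 1; 2 bumps 7 from row 2; 7 bumps 8 from row 3; 8 starts row 4. P = [[1, 5, 6], [2], [7], [8]], Q = [[1, 4, 5], [2], [3], [6]].
Insert 3: 3 bumps 5 from row 1; 5 appends to row 2. P = [[1, 3, 6], [2, 5], [7], [8]], Q = [[1, 4, 5], [2, 7], [3], [6]].
Insert 4: 4 bumps 6 from row 1; 6 appends to row 2. P = [[1, 3, 4], [2, 5, 6], [7], [8]], Q = [[1, 4, 5], [2, 7, 8], [3], [6]].

So P = [[1, 3, 4], [2, 5, 6], [7], [8]], Q = [[1, 4, 5], [2, 7, 8], [3], [6]].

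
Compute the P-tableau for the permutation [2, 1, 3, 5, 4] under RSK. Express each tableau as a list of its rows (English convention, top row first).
Insert 2: appended to row 1. P = [[2]].
Insert 1: 1 bumps 2 from row 1; 2 starts row 2. P = [[1], [2]].
Insert 3: appended to row 1. P = [[1, 3], [2]].
Insert 5: appended to row 1. P = [[1, 3, 5], [2]].
Insert 4: 4 bumps 5 from row 1; 5 appends to row 2. P = [[1, 3, 4], [2, 5]].

So P = [[1, 3, 4], [2, 5]].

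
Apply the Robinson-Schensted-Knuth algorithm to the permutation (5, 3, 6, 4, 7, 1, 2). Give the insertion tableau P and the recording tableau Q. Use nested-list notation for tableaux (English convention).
Insert each entry of the permutation into P by Schensted row insertion, recording in Q the position of each new cell.

Insert 5: appended to row 1. P = [[5]].
Insert 3: 3 bumps 5 from row 1; 5 starts row 2. P = [[3], [5]].
Insert 6: appended to row 1. P = [[3, 6], [5]].
Insert 4: 4 bumps 6 from row 1; 6 appends to row 2. P = [[3, 4], [5, 6]].
Insert 7: appended to row 1. P = [[3, 4, 7], [5, 6]].
Insert 1: 1 bumps 3 from row 1; 3 bumps 5 from row 2; 5 starts row 3. P = [[1, 4, 7], [3, 6], [5]].
Insert 2: 2 bumps 4 from row 1; 4 bumps 6 from row 2; 6 appends to row 3. P = [[1, 2, 7], [3, 4], [5, 6]].

So P = [[1, 2, 7], [3, 4], [5, 6]], Q = [[1, 3, 5], [2, 4], [6, 7]].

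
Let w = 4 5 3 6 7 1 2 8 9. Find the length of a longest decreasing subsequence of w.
3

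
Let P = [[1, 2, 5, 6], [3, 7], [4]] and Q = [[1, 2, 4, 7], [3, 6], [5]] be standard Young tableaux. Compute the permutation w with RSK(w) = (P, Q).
Reverse the RSK construction: for i from n down to 1, find the cell of Q containing i, remove the entry at that cell from P, and reverse-bump it up through P; the value ejected from row 1 is w(i).

Step i=7: Q has 7 at row 1, column 4; remove that cell from P, ejecting 6. So w(7) = 6. P is now [[1, 2, 5], [3, 7], [4]].
Step i=6: Q has 6 at row 2, column 2; remove 7 from row 2 of P and reverse-bump: 7 enters row 1 and ejects 5. So w(6) = 5. P is now [[1, 2, 7], [3], [4]].
Step i=5: Q has 5 at row 3, column 1; remove 4 from row 3 of P and reverse-bump: 4 enters row 2 and ejects 3; 3 enters row 1 and ejects 2. So w(5) = 2. P is now [[1, 3, 7], [4]].
Step i=4: Q has 4 at row 1, column 3; remove that cell from P, ejecting 7. So w(4) = 7. P is now [[1, 3], [4]].
Step i=3: Q has 3 at row 2, column 1; remove 4 from row 2 of P and reverse-bump: 4 enters row 1 and ejects 3. So w(3) = 3. P is now [[1, 4]].
Step i=2: Q has 2 at row 1, column 2; remove that cell from P, ejecting 4. So w(2) = 4. P is now [[1]].
Step i=1: Q has 1 at row 1, column 1; remove that cell from P, ejecting 1. So w(1) = 1. P is now [].

So w = 1 4 3 7 2 5 6.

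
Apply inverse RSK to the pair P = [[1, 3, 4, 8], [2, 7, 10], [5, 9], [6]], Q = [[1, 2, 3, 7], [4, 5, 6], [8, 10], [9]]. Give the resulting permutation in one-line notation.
Reverse the RSK construction: for i from n down to 1, find the cell of Q containing i, remove the entry at that cell from P, and reverse-bump it up through P; the value ejected from row 1 is w(i).

Step i=10: Q has 10 at row 3, column 2; remove 9 from row 3 of P and reverse-bump: 9 enters row 2 and ejects 7; 7 enters row 1 and ejects 4. So w(10) = 4. P is now [[1, 3, 7, 8], [2, 9, 10], [5], [6]].
Step i=9: Q has 9 at row 4, column 1; remove 6 from row 4 of P and reverse-bump: 6 enters row 3 and ejects 5; 5 enters row 2 and ejects 2; 2 enters row 1 and ejects 1. So w(9) = 1. P is now [[2, 3, 7, 8], [5, 9, 10], [6]].
Step i=8: Q has 8 at row 3, column 1; remove 6 from row 3 of P and reverse-bump: 6 enters row 2 and ejects 5; 5 enters row 1 and ejects 3. So w(8) = 3. P is now [[2, 5, 7, 8], [6, 9, 10]].
Step i=7: Q has 7 at row 1, column 4; remove that cell from P, ejecting 8. So w(7) = 8. P is now [[2, 5, 7], [6, 9, 10]].
Step i=6: Q has 6 at row 2, column 3; remove 10 from row 2 of P and reverse-bump: 10 enters row 1 and ejects 7. So w(6) = 7. P is now [[2, 5, 10], [6, 9]].
Step i=5: Q has 5 at row 2, column 2; remove 9 from row 2 of P and reverse-bump: 9 enters row 1 and ejects 5. So w(5) = 5. P is now [[2, 9, 10], [6]].
Step i=4: Q has 4 at row 2, column 1; remove 6 from row 2 of P and reverse-bump: 6 enters row 1 and ejects 2. So w(4) = 2. P is now [[6, 9, 10]].
Step i=3: Q has 3 at row 1, column 3; remove that cell from P, ejecting 10. So w(3) = 10. P is now [[6, 9]].
Step i=2: Q has 2 at row 1, column 2; remove that cell from P, ejecting 9. So w(2) = 9. P is now [[6]].
Step i=1: Q has 1 at row 1, column 1; remove that cell from P, ejecting 6. So w(1) = 6. P is now [].

So w = 6 9 10 2 5 7 8 3 1 4.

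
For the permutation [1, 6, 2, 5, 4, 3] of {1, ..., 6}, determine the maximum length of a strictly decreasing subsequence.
4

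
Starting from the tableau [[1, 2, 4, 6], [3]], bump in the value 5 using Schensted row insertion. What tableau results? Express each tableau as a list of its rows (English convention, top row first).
In row 1, 5 replaces 6 (the leftmost entry greater than 5); 6 is bumped to row 2. 6 is appended to row 2. The new tableau is [[1, 2, 4, 5], [3, 6]].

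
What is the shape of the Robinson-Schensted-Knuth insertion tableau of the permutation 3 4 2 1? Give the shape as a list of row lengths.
[2, 1, 1]

RSK row insertion gives P = [[1, 4], [2], [3]], which has shape [2, 1, 1].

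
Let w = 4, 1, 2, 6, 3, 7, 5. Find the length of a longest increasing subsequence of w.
4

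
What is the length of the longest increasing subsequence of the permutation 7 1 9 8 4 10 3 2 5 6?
4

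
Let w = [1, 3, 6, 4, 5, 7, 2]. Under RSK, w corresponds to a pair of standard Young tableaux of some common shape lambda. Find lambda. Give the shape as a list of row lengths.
Row-insert each entry into an empty tableau.

After inserting 1: P = [[1]].
After inserting 3: P = [[1, 3]].
After inserting 6: P = [[1, 3, 6]].
After inserting 4: P = [[1, 3, 4], [6]].
After inserting 5: P = [[1, 3, 4, 5], [6]].
After inserting 7: P = [[1, 3, 4, 5, 7], [6]].
After inserting 2: P = [[1, 2, 4, 5, 7], [3], [6]].

The final insertion tableau P = [[1, 2, 4, 5, 7], [3], [6]] has shape [5, 1, 1].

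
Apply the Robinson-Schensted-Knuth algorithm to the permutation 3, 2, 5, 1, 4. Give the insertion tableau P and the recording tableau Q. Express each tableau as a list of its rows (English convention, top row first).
P = [[1, 4], [2, 5], [3]], Q = [[1, 3], [2, 5], [4]]

Insert each entry of the permutation into P by Schensted row insertion, recording in Q the position of each new cell.

Insert 3: appended to row 1. P = [[3]].
Insert 2: 2 bumps 3 from row 1; 3 starts row 2. P = [[2], [3]].
Insert 5: appended to row 1. P = [[2, 5], [3]].
Insert 1: 1 bumps 2 from row 1; 2 bumps 3 from row 2; 3 starts row 3. P = [[1, 5], [2], [3]].
Insert 4: 4 bumps 5 from row 1; 5 appends to row 2. P = [[1, 4], [2, 5], [3]].

So P = [[1, 4], [2, 5], [3]], Q = [[1, 3], [2, 5], [4]].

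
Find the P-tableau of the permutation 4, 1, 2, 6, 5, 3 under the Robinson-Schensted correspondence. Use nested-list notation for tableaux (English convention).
Insert 4: appended to row 1. P = [[4]].
Insert 1: 1 bumps 4 from row 1; 4 starts row 2. P = [[1], [4]].
Insert 2: appended to row 1. P = [[1, 2], [4]].
Insert 6: appended to row 1. P = [[1, 2, 6], [4]].
Insert 5: 5 bumps 6 from row 1; 6 appends to row 2. P = [[1, 2, 5], [4, 6]].
Insert 3: 3 bumps 5 from row 1; 5 bumps 6 from row 2; 6 starts row 3. P = [[1, 2, 3], [4, 5], [6]].

So P = [[1, 2, 3], [4, 5], [6]].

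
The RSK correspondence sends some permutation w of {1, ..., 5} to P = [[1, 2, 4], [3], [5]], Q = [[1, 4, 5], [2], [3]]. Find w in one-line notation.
5 3 1 2 4

Reverse the RSK construction: for i from n down to 1, find the cell of Q containing i, remove the entry at that cell from P, and reverse-bump it up through P; the value ejected from row 1 is w(i).

Step i=5: Q has 5 at row 1, column 3; remove that cell from P, ejecting 4. So w(5) = 4. P is now [[1, 2], [3], [5]].
Step i=4: Q has 4 at row 1, column 2; remove that cell from P, ejecting 2. So w(4) = 2. P is now [[1], [3], [5]].
Step i=3: Q has 3 at row 3, column 1; remove 5 from row 3 of P and reverse-bump: 5 enters row 2 and ejects 3; 3 enters row 1 and ejects 1. So w(3) = 1. P is now [[3], [5]].
Step i=2: Q has 2 at row 2, column 1; remove 5 from row 2 of P and reverse-bump: 5 enters row 1 and ejects 3. So w(2) = 3. P is now [[5]].
Step i=1: Q has 1 at row 1, column 1; remove that cell from P, ejecting 5. So w(1) = 5. P is now [].

So w = 5 3 1 2 4.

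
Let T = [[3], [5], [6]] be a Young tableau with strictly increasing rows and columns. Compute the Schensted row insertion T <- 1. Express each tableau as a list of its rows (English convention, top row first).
In row 1, 1 replaces 3 (the leftmost entry greater than 1); 3 is bumped to row 2. In row 2, 3 replaces 5 (the leftmost entry greater than 3); 5 is bumped to row 3. In row 3, 5 replaces 6 (the leftmost entry greater than 5); 6 is bumped to row 4. 6 starts a new row 4. The new tableau is [[1], [3], [5], [6]].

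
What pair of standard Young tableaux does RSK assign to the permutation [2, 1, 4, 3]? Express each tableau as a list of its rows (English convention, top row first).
Insert each entry of the permutation into P by Schensted row insertion, recording in Q the position of each new cell.

Insert 2: appended to row 1. P = [[2]].
Insert 1: 1 bumps 2 from row 1; 2 starts row 2. P = [[1], [2]].
Insert 4: appended to row 1. P = [[1, 4], [2]].
Insert 3: 3 bumps 4 from row 1; 4 appends to row 2. P = [[1, 3], [2, 4]].

So P = [[1, 3], [2, 4]], Q = [[1, 3], [2, 4]].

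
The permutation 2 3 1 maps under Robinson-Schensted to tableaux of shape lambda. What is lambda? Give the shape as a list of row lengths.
[2, 1]

RSK row insertion gives P = [[1, 3], [2]], which has shape [2, 1].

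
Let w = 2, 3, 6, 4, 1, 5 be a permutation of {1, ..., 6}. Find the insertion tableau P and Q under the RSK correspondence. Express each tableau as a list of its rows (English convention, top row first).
Insert each entry of the permutation into P by Schensted row insertion, recording in Q the position of each new cell.

After inserting 2: P = [[2]].
After inserting 3: P = [[2, 3]].
After inserting 6: P = [[2, 3, 6]].
After inserting 4: P = [[2, 3, 4], [6]].
After inserting 1: P = [[1, 3, 4], [2], [6]].
After inserting 5: P = [[1, 3, 4, 5], [2], [6]].

So P = [[1, 3, 4, 5], [2], [6]], Q = [[1, 2, 3, 6], [4], [5]].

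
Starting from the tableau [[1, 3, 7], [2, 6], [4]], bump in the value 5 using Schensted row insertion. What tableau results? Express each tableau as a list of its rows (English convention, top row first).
[[1, 3, 5], [2, 6, 7], [4]]

In row 1, 5 replaces 7 (the leftmost entry greater than 5); 7 is bumped to row 2. 7 is appended to row 2. The new tableau is [[1, 3, 5], [2, 6, 7], [4]].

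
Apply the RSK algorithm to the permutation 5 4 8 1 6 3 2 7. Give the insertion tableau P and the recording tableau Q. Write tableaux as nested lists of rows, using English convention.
P = [[1, 2, 7], [3, 6], [4, 8], [5]], Q = [[1, 3, 8], [2, 5], [4, 6], [7]]

Insert each entry of the permutation into P by Schensted row insertion, recording in Q the position of each new cell.

Insert 5: appended to row 1. P = [[5]].
Insert 4: 4 bumps 5 from row 1; 5 starts row 2. P = [[4], [5]].
Insert 8: appended to row 1. P = [[4, 8], [5]].
Insert 1: 1 bumps 4 from row 1; 4 bumps 5 from row 2; 5 starts row 3. P = [[1, 8], [4], [5]].
Insert 6: 6 bumps 8 from row 1; 8 appends to row 2. P = [[1, 6], [4, 8], [5]].
Insert 3: 3 bumps 6 from row 1; 6 bumps 8 from row 2; 8 appends to row 3. P = [[1, 3], [4, 6], [5, 8]].
Insert 2: 2 bumps 3 from row 1; 3 bumps 4 from row 2; 4 bumps 5 from row 3; 5 starts row 4. P = [[1, 2], [3, 6], [4, 8], [5]].
Insert 7: appended to row 1. P = [[1, 2, 7], [3, 6], [4, 8], [5]].

So P = [[1, 2, 7], [3, 6], [4, 8], [5]], Q = [[1, 3, 8], [2, 5], [4, 6], [7]].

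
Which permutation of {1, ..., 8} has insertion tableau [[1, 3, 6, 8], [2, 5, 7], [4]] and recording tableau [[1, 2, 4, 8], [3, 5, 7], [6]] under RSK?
4 5 2 7 3 1 6 8

Reverse the RSK construction: for i from n down to 1, find the cell of Q containing i, remove the entry at that cell from P, and reverse-bump it up through P; the value ejected from row 1 is w(i).

Step i=8: Q has 8 at row 1, column 4; remove that cell from P, ejecting 8. So w(8) = 8. P is now [[1, 3, 6], [2, 5, 7], [4]].
Step i=7: Q has 7 at row 2, column 3; remove 7 from row 2 of P and reverse-bump: 7 enters row 1 and ejects 6. So w(7) = 6. P is now [[1, 3, 7], [2, 5], [4]].
Step i=6: Q has 6 at row 3, column 1; remove 4 from row 3 of P and reverse-bump: 4 enters row 2 and ejects 2; 2 enters row 1 and ejects 1. So w(6) = 1. P is now [[2, 3, 7], [4, 5]].
Step i=5: Q has 5 at row 2, column 2; remove 5 from row 2 of P and reverse-bump: 5 enters row 1 and ejects 3. So w(5) = 3. P is now [[2, 5, 7], [4]].
Step i=4: Q has 4 at row 1, column 3; remove that cell from P, ejecting 7. So w(4) = 7. P is now [[2, 5], [4]].
Step i=3: Q has 3 at row 2, column 1; remove 4 from row 2 of P and reverse-bump: 4 enters row 1 and ejects 2. So w(3) = 2. P is now [[4, 5]].
Step i=2: Q has 2 at row 1, column 2; remove that cell from P, ejecting 5. So w(2) = 5. P is now [[4]].
Step i=1: Q has 1 at row 1, column 1; remove that cell from P, ejecting 4. So w(1) = 4. P is now [].

So w = 4 5 2 7 3 1 6 8.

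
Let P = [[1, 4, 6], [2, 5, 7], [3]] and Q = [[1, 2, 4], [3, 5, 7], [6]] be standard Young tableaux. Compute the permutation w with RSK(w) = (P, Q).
3 5 2 7 4 1 6

Reverse the RSK construction: for i from n down to 1, find the cell of Q containing i, remove the entry at that cell from P, and reverse-bump it up through P; the value ejected from row 1 is w(i).

Step i=7: Q has 7 at row 2, column 3; remove 7 from row 2 of P and reverse-bump: 7 enters row 1 and ejects 6. So w(7) = 6. P is now [[1, 4, 7], [2, 5], [3]].
Step i=6: Q has 6 at row 3, column 1; remove 3 from row 3 of P and reverse-bump: 3 enters row 2 and ejects 2; 2 enters row 1 and ejects 1. So w(6) = 1. P is now [[2, 4, 7], [3, 5]].
Step i=5: Q has 5 at row 2, column 2; remove 5 from row 2 of P and reverse-bump: 5 enters row 1 and ejects 4. So w(5) = 4. P is now [[2, 5, 7], [3]].
Step i=4: Q has 4 at row 1, column 3; remove that cell from P, ejecting 7. So w(4) = 7. P is now [[2, 5], [3]].
Step i=3: Q has 3 at row 2, column 1; remove 3 from row 2 of P and reverse-bump: 3 enters row 1 and ejects 2. So w(3) = 2. P is now [[3, 5]].
Step i=2: Q has 2 at row 1, column 2; remove that cell from P, ejecting 5. So w(2) = 5. P is now [[3]].
Step i=1: Q has 1 at row 1, column 1; remove that cell from P, ejecting 3. So w(1) = 3. P is now [].

So w = 3 5 2 7 4 1 6.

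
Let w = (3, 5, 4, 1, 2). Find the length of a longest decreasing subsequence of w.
3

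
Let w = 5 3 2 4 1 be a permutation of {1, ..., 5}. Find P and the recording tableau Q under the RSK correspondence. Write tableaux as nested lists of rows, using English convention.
Insert each entry of the permutation into P by Schensted row insertion, recording in Q the position of each new cell.

Insert 5: appended to row 1. P = [[5]].
Insert 3: 3 bumps 5 from row 1; 5 starts row 2. P = [[3], [5]].
Insert 2: 2 bumps 3 from row 1; 3 bumps 5 from row 2; 5 starts row 3. P = [[2], [3], [5]].
Insert 4: appended to row 1. P = [[2, 4], [3], [5]].
Insert 1: 1 bumps 2 from row 1; 2 bumps 3 from row 2; 3 bumps 5 from row 3; 5 starts row 4. P = [[1, 4], [2], [3], [5]].

So P = [[1, 4], [2], [3], [5]], Q = [[1, 4], [2], [3], [5]].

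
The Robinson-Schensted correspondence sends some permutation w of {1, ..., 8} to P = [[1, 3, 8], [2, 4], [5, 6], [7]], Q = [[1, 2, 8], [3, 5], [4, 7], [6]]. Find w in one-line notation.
Reverse RSK: for i = n, n-1, ..., 1, locate i in Q, remove the corresponding corner cell from P, and reverse-bump its entry up through P; the value ejected from row 1 is w(i).

So w = 5 7 6 2 4 1 3 8.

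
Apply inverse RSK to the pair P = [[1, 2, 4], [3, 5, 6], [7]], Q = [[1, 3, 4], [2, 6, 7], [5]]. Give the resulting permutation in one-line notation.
Reverse the RSK construction: for i from n down to 1, find the cell of Q containing i, remove the entry at that cell from P, and reverse-bump it up through P; the value ejected from row 1 is w(i).

Step i=7: Q has 7 at row 2, column 3; remove 6 from row 2 of P and reverse-bump: 6 enters row 1 and ejects 4. So w(7) = 4. P is now [[1, 2, 6], [3, 5], [7]].
Step i=6: Q has 6 at row 2, column 2; remove 5 from row 2 of P and reverse-bump: 5 enters row 1 and ejects 2. So w(6) = 2. P is now [[1, 5, 6], [3], [7]].
Step i=5: Q has 5 at row 3, column 1; remove 7 from row 3 of P and reverse-bump: 7 enters row 2 and ejects 3; 3 enters row 1 and ejects 1. So w(5) = 1. P is now [[3, 5, 6], [7]].
Step i=4: Q has 4 at row 1, column 3; remove that cell from P, ejecting 6. So w(4) = 6. P is now [[3, 5], [7]].
Step i=3: Q has 3 at row 1, column 2; remove that cell from P, ejecting 5. So w(3) = 5. P is now [[3], [7]].
Step i=2: Q has 2 at row 2, column 1; remove 7 from row 2 of P and reverse-bump: 7 enters row 1 and ejects 3. So w(2) = 3. P is now [[7]].
Step i=1: Q has 1 at row 1, column 1; remove that cell from P, ejecting 7. So w(1) = 7. P is now [].

So w = 7 3 5 6 1 2 4.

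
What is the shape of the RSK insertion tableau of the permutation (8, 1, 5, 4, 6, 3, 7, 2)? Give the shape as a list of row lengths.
RSK row insertion gives P = [[1, 2, 6, 7], [3], [4], [5], [8]], which has shape [4, 1, 1, 1, 1].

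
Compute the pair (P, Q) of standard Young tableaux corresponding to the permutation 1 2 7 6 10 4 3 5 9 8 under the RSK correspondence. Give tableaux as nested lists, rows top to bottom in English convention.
Insert each entry of the permutation into P by Schensted row insertion, recording in Q the position of each new cell.

Insert 1: appended to row 1. P = [[1]].
Insert 2: appended to row 1. P = [[1, 2]].
Insert 7: appended to row 1. P = [[1, 2, 7]].
Insert 6: 6 bumps 7 from row 1; 7 starts row 2. P = [[1, 2, 6], [7]].
Insert 10: appended to row 1. P = [[1, 2, 6, 10], [7]].
Insert 4: 4 bumps 6 from row 1; 6 bumps 7 from row 2; 7 starts row 3. P = [[1, 2, 4, 10], [6], [7]].
Insert 3: 3 bumps 4 from row 1; 4 bumps 6 from row 2; 6 bumps 7 from row 3; 7 starts row 4. P = [[1, 2, 3, 10], [4], [6], [7]].
Insert 5: 5 bumps 10 from row 1; 10 appends to row 2. P = [[1, 2, 3, 5], [4, 10], [6], [7]].
Insert 9: appended to row 1. P = [[1, 2, 3, 5, 9], [4, 10], [6], [7]].
Insert 8: 8 bumps 9 from row 1; 9 bumps 10 from row 2; 10 appends to row 3. P = [[1, 2, 3, 5, 8], [4, 9], [6, 10], [7]].

So P = [[1, 2, 3, 5, 8], [4, 9], [6, 10], [7]], Q = [[1, 2, 3, 5, 9], [4, 8], [6, 10], [7]].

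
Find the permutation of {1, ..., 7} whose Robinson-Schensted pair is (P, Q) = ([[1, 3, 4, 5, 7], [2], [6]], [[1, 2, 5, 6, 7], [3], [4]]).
Reverse the RSK construction: for i from n down to 1, find the cell of Q containing i, remove the entry at that cell from P, and reverse-bump it up through P; the value ejected from row 1 is w(i).

Step i=7: Q has 7 at row 1, column 5; remove that cell from P, ejecting 7. So w(7) = 7. P is now [[1, 3, 4, 5], [2], [6]].
Step i=6: Q has 6 at row 1, column 4; remove that cell from P, ejecting 5. So w(6) = 5. P is now [[1, 3, 4], [2], [6]].
Step i=5: Q has 5 at row 1, column 3; remove that cell from P, ejecting 4. So w(5) = 4. P is now [[1, 3], [2], [6]].
Step i=4: Q has 4 at row 3, column 1; remove 6 from row 3 of P and reverse-bump: 6 enters row 2 and ejects 2; 2 enters row 1 and ejects 1. So w(4) = 1. P is now [[2, 3], [6]].
Step i=3: Q has 3 at row 2, column 1; remove 6 from row 2 of P and reverse-bump: 6 enters row 1 and ejects 3. So w(3) = 3. P is now [[2, 6]].
Step i=2: Q has 2 at row 1, column 2; remove that cell from P, ejecting 6. So w(2) = 6. P is now [[2]].
Step i=1: Q has 1 at row 1, column 1; remove that cell from P, ejecting 2. So w(1) = 2. P is now [].

So w = 2 6 3 1 4 5 7.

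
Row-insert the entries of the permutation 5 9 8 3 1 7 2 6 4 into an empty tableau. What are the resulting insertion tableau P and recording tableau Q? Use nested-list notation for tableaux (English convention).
Insert each entry of the permutation into P by Schensted row insertion, recording in Q the position of each new cell.

Insert 5: appended to row 1. P = [[5]].
Insert 9: appended to row 1. P = [[5, 9]].
Insert 8: 8 bumps 9 from row 1; 9 starts row 2. P = [[5, 8], [9]].
Insert 3: 3 bumps 5 from row 1; 5 bumps 9 from row 2; 9 starts row 3. P = [[3, 8], [5], [9]].
Insert 1: 1 bumps 3 from row 1; 3 bumps 5 from row 2; 5 bumps 9 from row 3; 9 starts row 4. P = [[1, 8], [3], [5], [9]].
Insert 7: 7 bumps 8 from row 1; 8 appends to row 2. P = [[1, 7], [3, 8], [5], [9]].
Insert 2: 2 bumps 7 from row 1; 7 bumps 8 from row 2; 8 appends to row 3. P = [[1, 2], [3, 7], [5, 8], [9]].
Insert 6: appended to row 1. P = [[1, 2, 6], [3, 7], [5, 8], [9]].
Insert 4: 4 bumps 6 from row 1; 6 bumps 7 from row 2; 7 bumps 8 from row 3; 8 bumps 9 from row 4; 9 starts row 5. P = [[1, 2, 4], [3, 6], [5, 7], [8], [9]].

So P = [[1, 2, 4], [3, 6], [5, 7], [8], [9]], Q = [[1, 2, 8], [3, 6], [4, 7], [5], [9]].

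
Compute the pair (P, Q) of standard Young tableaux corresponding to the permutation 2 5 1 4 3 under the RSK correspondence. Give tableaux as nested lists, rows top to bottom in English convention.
P = [[1, 3], [2, 4], [5]], Q = [[1, 2], [3, 4], [5]]

Insert each entry of the permutation into P by Schensted row insertion, recording in Q the position of each new cell.

Insert 2: appended to row 1. P = [[2]], Q = [[1]].
Insert 5: appended to row 1. P = [[2, 5]], Q = [[1, 2]].
Insert 1: 1 bumps 2 from row 1; 2 starts row 2. P = [[1, 5], [2]], Q = [[1, 2], [3]].
Insert 4: 4 bumps 5 from row 1; 5 appends to row 2. P = [[1, 4], [2, 5]], Q = [[1, 2], [3, 4]].
Insert 3: 3 bumps 4 from row 1; 4 bumps 5 from row 2; 5 starts row 3. P = [[1, 3], [2, 4], [5]], Q = [[1, 2], [3, 4], [5]].

So P = [[1, 3], [2, 4], [5]], Q = [[1, 2], [3, 4], [5]].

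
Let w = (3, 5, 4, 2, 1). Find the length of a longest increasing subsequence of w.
2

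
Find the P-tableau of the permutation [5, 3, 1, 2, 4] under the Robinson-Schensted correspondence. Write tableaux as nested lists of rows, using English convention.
P = [[1, 2, 4], [3], [5]]

Insert 5: appended to row 1. P = [[5]].
Insert 3: 3 bumps 5 from row 1; 5 starts row 2. P = [[3], [5]].
Insert 1: 1 bumps 3 from row 1; 3 bumps 5 from row 2; 5 starts row 3. P = [[1], [3], [5]].
Insert 2: appended to row 1. P = [[1, 2], [3], [5]].
Insert 4: appended to row 1. P = [[1, 2, 4], [3], [5]].

So P = [[1, 2, 4], [3], [5]].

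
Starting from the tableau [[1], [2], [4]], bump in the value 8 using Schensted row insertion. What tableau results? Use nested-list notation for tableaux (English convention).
8 is larger than every entry of row 1, so it is appended to row 1. The new tableau is [[1, 8], [2], [4]].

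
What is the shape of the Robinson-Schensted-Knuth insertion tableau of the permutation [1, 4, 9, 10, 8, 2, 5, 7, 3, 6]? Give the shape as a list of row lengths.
Row-insert each entry into an empty tableau.

After inserting 1: P = [[1]].
After inserting 4: P = [[1, 4]].
After inserting 9: P = [[1, 4, 9]].
After inserting 10: P = [[1, 4, 9, 10]].
After inserting 8: P = [[1, 4, 8, 10], [9]].
After inserting 2: P = [[1, 2, 8, 10], [4], [9]].
After inserting 5: P = [[1, 2, 5, 10], [4, 8], [9]].
After inserting 7: P = [[1, 2, 5, 7], [4, 8, 10], [9]].
After inserting 3: P = [[1, 2, 3, 7], [4, 5, 10], [8], [9]].
After inserting 6: P = [[1, 2, 3, 6], [4, 5, 7], [8, 10], [9]].

The final insertion tableau P = [[1, 2, 3, 6], [4, 5, 7], [8, 10], [9]] has shape [4, 3, 2, 1].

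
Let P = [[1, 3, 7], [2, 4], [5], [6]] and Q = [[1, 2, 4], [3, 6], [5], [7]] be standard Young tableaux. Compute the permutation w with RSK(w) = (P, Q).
2 6 5 7 1 4 3

Reverse the RSK construction: for i from n down to 1, find the cell of Q containing i, remove the entry at that cell from P, and reverse-bump it up through P; the value ejected from row 1 is w(i).

Step i=7: Q has 7 at row 4, column 1; remove 6 from row 4 of P and reverse-bump: 6 enters row 3 and ejects 5; 5 enters row 2 and ejects 4; 4 enters row 1 and ejects 3. So w(7) = 3. P is now [[1, 4, 7], [2, 5], [6]].
Step i=6: Q has 6 at row 2, column 2; remove 5 from row 2 of P and reverse-bump: 5 enters row 1 and ejects 4. So w(6) = 4. P is now [[1, 5, 7], [2], [6]].
Step i=5: Q has 5 at row 3, column 1; remove 6 from row 3 of P and reverse-bump: 6 enters row 2 and ejects 2; 2 enters row 1 and ejects 1. So w(5) = 1. P is now [[2, 5, 7], [6]].
Step i=4: Q has 4 at row 1, column 3; remove that cell from P, ejecting 7. So w(4) = 7. P is now [[2, 5], [6]].
Step i=3: Q has 3 at row 2, column 1; remove 6 from row 2 of P and reverse-bump: 6 enters row 1 and ejects 5. So w(3) = 5. P is now [[2, 6]].
Step i=2: Q has 2 at row 1, column 2; remove that cell from P, ejecting 6. So w(2) = 6. P is now [[2]].
Step i=1: Q has 1 at row 1, column 1; remove that cell from P, ejecting 2. So w(1) = 2. P is now [].

So w = 2 6 5 7 1 4 3.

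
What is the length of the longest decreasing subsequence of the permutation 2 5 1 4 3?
3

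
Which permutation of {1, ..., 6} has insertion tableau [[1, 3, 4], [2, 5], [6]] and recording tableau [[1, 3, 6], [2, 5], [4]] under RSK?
6 2 5 1 3 4

Reverse the RSK construction: for i from n down to 1, find the cell of Q containing i, remove the entry at that cell from P, and reverse-bump it up through P; the value ejected from row 1 is w(i).

Step i=6: Q has 6 at row 1, column 3; remove that cell from P, ejecting 4. So w(6) = 4. P is now [[1, 3], [2, 5], [6]].
Step i=5: Q has 5 at row 2, column 2; remove 5 from row 2 of P and reverse-bump: 5 enters row 1 and ejects 3. So w(5) = 3. P is now [[1, 5], [2], [6]].
Step i=4: Q has 4 at row 3, column 1; remove 6 from row 3 of P and reverse-bump: 6 enters row 2 and ejects 2; 2 enters row 1 and ejects 1. So w(4) = 1. P is now [[2, 5], [6]].
Step i=3: Q has 3 at row 1, column 2; remove that cell from P, ejecting 5. So w(3) = 5. P is now [[2], [6]].
Step i=2: Q has 2 at row 2, column 1; remove 6 from row 2 of P and reverse-bump: 6 enters row 1 and ejects 2. So w(2) = 2. P is now [[6]].
Step i=1: Q has 1 at row 1, column 1; remove that cell from P, ejecting 6. So w(1) = 6. P is now [].

So w = 6 2 5 1 3 4.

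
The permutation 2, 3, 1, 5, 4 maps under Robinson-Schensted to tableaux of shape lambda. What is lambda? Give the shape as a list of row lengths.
Row-insert each entry into an empty tableau.

After inserting 2: P = [[2]].
After inserting 3: P = [[2, 3]].
After inserting 1: P = [[1, 3], [2]].
After inserting 5: P = [[1, 3, 5], [2]].
After inserting 4: P = [[1, 3, 4], [2, 5]].

The final insertion tableau P = [[1, 3, 4], [2, 5]] has shape [3, 2].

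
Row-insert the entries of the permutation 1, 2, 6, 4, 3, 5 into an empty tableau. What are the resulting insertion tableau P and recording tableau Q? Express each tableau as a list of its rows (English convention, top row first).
P = [[1, 2, 3, 5], [4], [6]], Q = [[1, 2, 3, 6], [4], [5]]

Insert each entry of the permutation into P by Schensted row insertion, recording in Q the position of each new cell.

Insert 1: appended to row 1. P = [[1]].
Insert 2: appended to row 1. P = [[1, 2]].
Insert 6: appended to row 1. P = [[1, 2, 6]].
Insert 4: 4 bumps 6 from row 1; 6 starts row 2. P = [[1, 2, 4], [6]].
Insert 3: 3 bumps 4 from row 1; 4 bumps 6 from row 2; 6 starts row 3. P = [[1, 2, 3], [4], [6]].
Insert 5: appended to row 1. P = [[1, 2, 3, 5], [4], [6]].

So P = [[1, 2, 3, 5], [4], [6]], Q = [[1, 2, 3, 6], [4], [5]].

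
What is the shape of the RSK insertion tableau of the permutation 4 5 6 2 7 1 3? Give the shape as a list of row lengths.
RSK row insertion gives P = [[1, 3, 6, 7], [2, 5], [4]], which has shape [4, 2, 1].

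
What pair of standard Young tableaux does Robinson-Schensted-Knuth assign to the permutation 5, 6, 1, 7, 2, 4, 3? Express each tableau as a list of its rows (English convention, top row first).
Insert each entry of the permutation into P by Schensted row insertion, recording in Q the position of each new cell.

Insert 5: appended to row 1. P = [[5]].
Insert 6: appended to row 1. P = [[5, 6]].
Insert 1: 1 bumps 5 from row 1; 5 starts row 2. P = [[1, 6], [5]].
Insert 7: appended to row 1. P = [[1, 6, 7], [5]].
Insert 2: 2 bumps 6 from row 1; 6 appends to row 2. P = [[1, 2, 7], [5, 6]].
Insert 4: 4 bumps 7 from row 1; 7 appends to row 2. P = [[1, 2, 4], [5, 6, 7]].
Insert 3: 3 bumps 4 from row 1; 4 bumps 5 from row 2; 5 starts row 3. P = [[1, 2, 3], [4, 6, 7], [5]].

So P = [[1, 2, 3], [4, 6, 7], [5]], Q = [[1, 2, 4], [3, 5, 6], [7]].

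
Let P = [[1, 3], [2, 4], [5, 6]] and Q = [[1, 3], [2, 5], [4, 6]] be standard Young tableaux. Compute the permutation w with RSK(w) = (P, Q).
5 2 6 1 4 3

Reverse RSK: for i = n, n-1, ..., 1, locate i in Q, remove the corresponding corner cell from P, and reverse-bump its entry up through P; the value ejected from row 1 is w(i).

So w = 5 2 6 1 4 3.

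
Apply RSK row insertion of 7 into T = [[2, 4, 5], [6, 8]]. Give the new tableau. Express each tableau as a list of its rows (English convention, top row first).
7 is larger than every entry of row 1, so it is appended to row 1. The new tableau is [[2, 4, 5, 7], [6, 8]].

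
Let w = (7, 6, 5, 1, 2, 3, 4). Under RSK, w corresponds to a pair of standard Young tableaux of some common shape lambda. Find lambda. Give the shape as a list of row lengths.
[4, 1, 1, 1]

RSK row insertion gives P = [[1, 2, 3, 4], [5], [6], [7]], which has shape [4, 1, 1, 1].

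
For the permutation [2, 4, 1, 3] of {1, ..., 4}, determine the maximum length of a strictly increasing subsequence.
2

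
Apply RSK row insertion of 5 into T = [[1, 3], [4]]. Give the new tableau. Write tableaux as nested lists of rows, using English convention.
5 is larger than every entry of row 1, so it is appended to row 1. The new tableau is [[1, 3, 5], [4]].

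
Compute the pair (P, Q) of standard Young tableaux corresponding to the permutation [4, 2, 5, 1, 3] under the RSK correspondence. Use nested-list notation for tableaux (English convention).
P = [[1, 3], [2, 5], [4]], Q = [[1, 3], [2, 5], [4]]

Insert each entry of the permutation into P by Schensted row insertion, recording in Q the position of each new cell.

After inserting 4: P = [[4]].
After inserting 2: P = [[2], [4]].
After inserting 5: P = [[2, 5], [4]].
After inserting 1: P = [[1, 5], [2], [4]].
After inserting 3: P = [[1, 3], [2, 5], [4]].

So P = [[1, 3], [2, 5], [4]], Q = [[1, 3], [2, 5], [4]].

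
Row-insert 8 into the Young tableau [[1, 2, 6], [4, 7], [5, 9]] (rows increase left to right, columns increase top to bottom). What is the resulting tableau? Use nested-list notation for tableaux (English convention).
8 is larger than every entry of row 1, so it is appended to row 1. The new tableau is [[1, 2, 6, 8], [4, 7], [5, 9]].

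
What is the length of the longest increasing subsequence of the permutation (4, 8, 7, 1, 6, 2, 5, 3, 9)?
4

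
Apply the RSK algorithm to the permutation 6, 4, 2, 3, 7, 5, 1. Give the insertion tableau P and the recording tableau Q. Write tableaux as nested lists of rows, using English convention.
Insert each entry of the permutation into P by Schensted row insertion, recording in Q the position of each new cell.

After inserting 6: P = [[6]].
After inserting 4: P = [[4], [6]].
After inserting 2: P = [[2], [4], [6]].
After inserting 3: P = [[2, 3], [4], [6]].
After inserting 7: P = [[2, 3, 7], [4], [6]].
After inserting 5: P = [[2, 3, 5], [4, 7], [6]].
After inserting 1: P = [[1, 3, 5], [2, 7], [4], [6]].

So P = [[1, 3, 5], [2, 7], [4], [6]], Q = [[1, 4, 5], [2, 6], [3], [7]].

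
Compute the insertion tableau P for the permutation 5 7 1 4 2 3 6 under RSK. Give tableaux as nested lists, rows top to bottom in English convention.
Insert 5: appended to row 1. P = [[5]].
Insert 7: appended to row 1. P = [[5, 7]].
Insert 1: 1 bumps 5 from row 1; 5 starts row 2. P = [[1, 7], [5]].
Insert 4: 4 bumps 7 from row 1; 7 appends to row 2. P = [[1, 4], [5, 7]].
Insert 2: 2 bumps 4 from row 1; 4 bumps 5 from row 2; 5 starts row 3. P = [[1, 2], [4, 7], [5]].
Insert 3: appended to row 1. P = [[1, 2, 3], [4, 7], [5]].
Insert 6: appended to row 1. P = [[1, 2, 3, 6], [4, 7], [5]].

So P = [[1, 2, 3, 6], [4, 7], [5]].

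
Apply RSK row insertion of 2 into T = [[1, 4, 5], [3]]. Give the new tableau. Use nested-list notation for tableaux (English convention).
[[1, 2, 5], [3, 4]]

In row 1, 2 replaces 4 (the leftmost entry greater than 2); 4 is bumped to row 2. 4 is appended to row 2. The new tableau is [[1, 2, 5], [3, 4]].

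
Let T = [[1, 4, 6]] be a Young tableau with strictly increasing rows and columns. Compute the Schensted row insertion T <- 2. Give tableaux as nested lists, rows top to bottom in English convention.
[[1, 2, 6], [4]]

In row 1, 2 replaces 4 (the leftmost entry greater than 2); 4 is bumped to row 2. 4 starts a new row 2. The new tableau is [[1, 2, 6], [4]].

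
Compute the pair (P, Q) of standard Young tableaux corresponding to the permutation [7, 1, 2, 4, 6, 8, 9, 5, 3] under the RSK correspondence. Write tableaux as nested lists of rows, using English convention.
P = [[1, 2, 3, 5, 8, 9], [4], [6], [7]], Q = [[1, 3, 4, 5, 6, 7], [2], [8], [9]]

Insert each entry of the permutation into P by Schensted row insertion, recording in Q the position of each new cell.

Insert 7: appended to row 1. P = [[7]].
Insert 1: 1 bumps 7 from row 1; 7 starts row 2. P = [[1], [7]].
Insert 2: appended to row 1. P = [[1, 2], [7]].
Insert 4: appended to row 1. P = [[1, 2, 4], [7]].
Insert 6: appended to row 1. P = [[1, 2, 4, 6], [7]].
Insert 8: appended to row 1. P = [[1, 2, 4, 6, 8], [7]].
Insert 9: appended to row 1. P = [[1, 2, 4, 6, 8, 9], [7]].
Insert 5: 5 bumps 6 from row 1; 6 bumps 7 from row 2; 7 starts row 3. P = [[1, 2, 4, 5, 8, 9], [6], [7]].
Insert 3: 3 bumps 4 from row 1; 4 bumps 6 from row 2; 6 bumps 7 from row 3; 7 starts row 4. P = [[1, 2, 3, 5, 8, 9], [4], [6], [7]].

So P = [[1, 2, 3, 5, 8, 9], [4], [6], [7]], Q = [[1, 3, 4, 5, 6, 7], [2], [8], [9]].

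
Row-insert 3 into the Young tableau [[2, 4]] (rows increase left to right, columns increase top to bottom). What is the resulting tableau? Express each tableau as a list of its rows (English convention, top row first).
[[2, 3], [4]]

In row 1, 3 replaces 4 (the leftmost entry greater than 3); 4 is bumped to row 2. 4 starts a new row 2. The new tableau is [[2, 3], [4]].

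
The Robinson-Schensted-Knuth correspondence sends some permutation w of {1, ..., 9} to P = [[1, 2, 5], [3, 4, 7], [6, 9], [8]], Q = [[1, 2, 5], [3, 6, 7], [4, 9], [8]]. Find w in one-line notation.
Reverse RSK: for i = n, n-1, ..., 1, locate i in Q, remove the corresponding corner cell from P, and reverse-bump its entry up through P; the value ejected from row 1 is w(i).

So w = 3 8 6 1 9 4 7 2 5.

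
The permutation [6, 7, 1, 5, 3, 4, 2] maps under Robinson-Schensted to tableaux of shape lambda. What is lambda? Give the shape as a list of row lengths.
Row-insert each entry into an empty tableau.

After inserting 6: P = [[6]].
After inserting 7: P = [[6, 7]].
After inserting 1: P = [[1, 7], [6]].
After inserting 5: P = [[1, 5], [6, 7]].
After inserting 3: P = [[1, 3], [5, 7], [6]].
After inserting 4: P = [[1, 3, 4], [5, 7], [6]].
After inserting 2: P = [[1, 2, 4], [3, 7], [5], [6]].

The final insertion tableau P = [[1, 2, 4], [3, 7], [5], [6]] has shape [3, 2, 1, 1].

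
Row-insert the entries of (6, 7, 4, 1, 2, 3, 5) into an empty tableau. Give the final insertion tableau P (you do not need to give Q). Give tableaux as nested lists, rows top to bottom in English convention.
P = [[1, 2, 3, 5], [4, 7], [6]]

Insert 6: appended to row 1. P = [[6]].
Insert 7: appended to row 1. P = [[6, 7]].
Insert 4: 4 bumps 6 from row 1; 6 starts row 2. P = [[4, 7], [6]].
Insert 1: 1 bumps 4 from row 1; 4 bumps 6 from row 2; 6 starts row 3. P = [[1, 7], [4], [6]].
Insert 2: 2 bumps 7 from row 1; 7 appends to row 2. P = [[1, 2], [4, 7], [6]].
Insert 3: appended to row 1. P = [[1, 2, 3], [4, 7], [6]].
Insert 5: appended to row 1. P = [[1, 2, 3, 5], [4, 7], [6]].

So P = [[1, 2, 3, 5], [4, 7], [6]].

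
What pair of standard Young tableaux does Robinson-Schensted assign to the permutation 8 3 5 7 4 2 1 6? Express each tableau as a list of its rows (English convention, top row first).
Insert each entry of the permutation into P by Schensted row insertion, recording in Q the position of each new cell.

Insert 8: appended to row 1. P = [[8]], Q = [[1]].
Insert 3: 3 bumps 8 from row 1; 8 starts row 2. P = [[3], [8]], Q = [[1], [2]].
Insert 5: appended to row 1. P = [[3, 5], [8]], Q = [[1, 3], [2]].
Insert 7: appended to row 1. P = [[3, 5, 7], [8]], Q = [[1, 3, 4], [2]].
Insert 4: 4 bumps 5 from row 1; 5 bumps 8 from row 2; 8 starts row 3. P = [[3, 4, 7], [5], [8]], Q = [[1, 3, 4], [2], [5]].
Insert 2: 2 bumps 3 from row 1; 3 bumps 5 from row 2; 5 bumps 8 from row 3; 8 starts row 4. P = [[2, 4, 7], [3], [5], [8]], Q = [[1, 3, 4], [2], [5], [6]].
Insert 1: 1 bumps 2 from row 1; 2 bumps 3 from row 2; 3 bumps 5 from row 3; 5 bumps 8 from row 4; 8 starts row 5. P = [[1, 4, 7], [2], [3], [5], [8]], Q = [[1, 3, 4], [2], [5], [6], [7]].
Insert 6: 6 bumps 7 from row 1; 7 appends to row 2. P = [[1, 4, 6], [2, 7], [3], [5], [8]], Q = [[1, 3, 4], [2, 8], [5], [6], [7]].

So P = [[1, 4, 6], [2, 7], [3], [5], [8]], Q = [[1, 3, 4], [2, 8], [5], [6], [7]].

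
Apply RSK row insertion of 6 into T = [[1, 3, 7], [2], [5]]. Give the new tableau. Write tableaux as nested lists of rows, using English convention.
[[1, 3, 6], [2, 7], [5]]

In row 1, 6 replaces 7 (the leftmost entry greater than 6); 7 is bumped to row 2. 7 is appended to row 2. The new tableau is [[1, 3, 6], [2, 7], [5]].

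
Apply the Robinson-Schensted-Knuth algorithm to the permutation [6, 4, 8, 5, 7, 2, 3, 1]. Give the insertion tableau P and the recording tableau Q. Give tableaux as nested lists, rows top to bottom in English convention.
Insert each entry of the permutation into P by Schensted row insertion, recording in Q the position of each new cell.

Insert 6: appended to row 1. P = [[6]].
Insert 4: 4 bumps 6 from row 1; 6 starts row 2. P = [[4], [6]].
Insert 8: appended to row 1. P = [[4, 8], [6]].
Insert 5: 5 bumps 8 from row 1; 8 appends to row 2. P = [[4, 5], [6, 8]].
Insert 7: appended to row 1. P = [[4, 5, 7], [6, 8]].
Insert 2: 2 bumps 4 from row 1; 4 bumps 6 from row 2; 6 starts row 3. P = [[2, 5, 7], [4, 8], [6]].
Insert 3: 3 bumps 5 from row 1; 5 bumps 8 from row 2; 8 appends to row 3. P = [[2, 3, 7], [4, 5], [6, 8]].
Insert 1: 1 bumps 2 from row 1; 2 bumps 4 from row 2; 4 bumps 6 from row 3; 6 starts row 4. P = [[1, 3, 7], [2, 5], [4, 8], [6]].

So P = [[1, 3, 7], [2, 5], [4, 8], [6]], Q = [[1, 3, 5], [2, 4], [6, 7], [8]].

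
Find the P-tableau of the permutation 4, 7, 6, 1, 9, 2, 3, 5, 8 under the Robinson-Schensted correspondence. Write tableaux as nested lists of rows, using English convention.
After inserting 4: P = [[4]].
After inserting 7: P = [[4, 7]].
After inserting 6: P = [[4, 6], [7]].
After inserting 1: P = [[1, 6], [4], [7]].
After inserting 9: P = [[1, 6, 9], [4], [7]].
After inserting 2: P = [[1, 2, 9], [4, 6], [7]].
After inserting 3: P = [[1, 2, 3], [4, 6, 9], [7]].
After inserting 5: P = [[1, 2, 3, 5], [4, 6, 9], [7]].
After inserting 8: P = [[1, 2, 3, 5, 8], [4, 6, 9], [7]].

So P = [[1, 2, 3, 5, 8], [4, 6, 9], [7]].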